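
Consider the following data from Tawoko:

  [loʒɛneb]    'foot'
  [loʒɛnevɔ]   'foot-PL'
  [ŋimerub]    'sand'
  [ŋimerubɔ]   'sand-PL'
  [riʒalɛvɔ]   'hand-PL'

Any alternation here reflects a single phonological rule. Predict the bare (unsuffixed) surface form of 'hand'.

The root 'foot' surfaces as [loʒɛneb] and [loʒɛnevɔ], with a stem-final [b] ~ [v] alternation.
The stem 'sand' ([ŋimerub], [ŋimerubɔ]) shows [b] unchanged in both environments, so [b] cannot be basic with [v] derived before the PL suffix.
So /v/ is underlying, and a rule of word-final hardening — voiced fricatives become stops word-finally — gives [b].
The one attested form of 'hand', [riʒalɛvɔ], shows underlying /riʒalɛv/. Applying the same rule word-finally gives [riʒalɛb].

[riʒalɛb]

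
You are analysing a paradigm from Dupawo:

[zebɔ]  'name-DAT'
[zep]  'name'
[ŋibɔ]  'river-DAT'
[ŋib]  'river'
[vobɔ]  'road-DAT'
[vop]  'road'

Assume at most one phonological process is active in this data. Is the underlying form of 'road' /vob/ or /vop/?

In [vobɔ] and [vop] the final segment of 'road' alternates: [b] ~ [p].
But 'river' keeps [b] in both environments ([ŋibɔ], [ŋib]), so there is no rule changing /b/ to [p] in isolation.
The underlying segment must be /p/; voiceless stops become voiced between vowels, yielding [b] there.

/vop/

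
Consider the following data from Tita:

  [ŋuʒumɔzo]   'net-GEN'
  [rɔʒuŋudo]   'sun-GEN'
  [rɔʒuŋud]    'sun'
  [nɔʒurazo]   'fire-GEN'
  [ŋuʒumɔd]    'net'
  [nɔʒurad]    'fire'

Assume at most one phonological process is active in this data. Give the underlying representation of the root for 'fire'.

'fire' shows [d] ~ [z] at the end of the stem ([nɔʒurad] vs [nɔʒurazo]).
Compare 'sun', with invariant [d] in [rɔʒuŋud] and [rɔʒuŋudo]: an analysis with underlying /d/ and a rule producing [z] before the GEN suffix would wrongly predict alternation here too.
The alternation reflects word-final hardening: voiced fricatives become stops word-finally. /z/ is underlying.
So 'fire' = /nɔʒuraz/.

/nɔʒuraz/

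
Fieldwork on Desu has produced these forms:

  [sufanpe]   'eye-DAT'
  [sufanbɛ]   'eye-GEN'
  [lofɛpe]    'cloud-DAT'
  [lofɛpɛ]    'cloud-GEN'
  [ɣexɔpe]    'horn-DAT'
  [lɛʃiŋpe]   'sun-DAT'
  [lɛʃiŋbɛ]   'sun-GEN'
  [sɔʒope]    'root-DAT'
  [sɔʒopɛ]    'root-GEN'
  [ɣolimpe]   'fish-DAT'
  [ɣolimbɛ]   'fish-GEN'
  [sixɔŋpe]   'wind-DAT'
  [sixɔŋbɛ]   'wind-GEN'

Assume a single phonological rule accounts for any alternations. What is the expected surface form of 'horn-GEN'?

[ɣexɔpɛ]

The GEN morpheme has two allomorphs, [-bɛ] and [-pɛ].
The DAT suffix, which begins with [p], is invariant after every stem; so [p] is not altered by any rule here.
So the underlying form is /-bɛ/, and voiced stops become voiceless after a vowel.
After 'horn', which ends in a vowel, the suffix surfaces as [-pɛ], giving [ɣexɔpɛ].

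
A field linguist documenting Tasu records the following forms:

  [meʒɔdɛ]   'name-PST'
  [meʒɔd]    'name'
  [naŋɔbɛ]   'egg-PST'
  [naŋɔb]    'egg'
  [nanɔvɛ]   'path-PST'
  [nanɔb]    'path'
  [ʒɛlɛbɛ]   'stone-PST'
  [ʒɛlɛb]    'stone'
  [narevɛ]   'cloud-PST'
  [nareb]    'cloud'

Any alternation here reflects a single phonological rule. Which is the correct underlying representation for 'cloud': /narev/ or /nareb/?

/narev/

The root 'cloud' surfaces as [narevɛ] and [nareb], with a stem-final [v] ~ [b] alternation.
But 'stone' keeps [b] in both environments ([ʒɛlɛbɛ], [ʒɛlɛb]), so there is no rule changing /b/ to [v] before the PST suffix.
The alternation reflects word-final hardening: voiced fricatives become stops word-finally. /v/ is underlying.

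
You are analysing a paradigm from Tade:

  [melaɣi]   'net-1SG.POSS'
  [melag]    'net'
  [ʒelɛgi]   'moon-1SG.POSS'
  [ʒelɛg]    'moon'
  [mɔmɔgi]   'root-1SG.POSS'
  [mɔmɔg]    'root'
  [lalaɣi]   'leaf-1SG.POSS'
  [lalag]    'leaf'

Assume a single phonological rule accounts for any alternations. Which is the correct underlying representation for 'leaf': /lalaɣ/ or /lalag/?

/lalaɣ/

In [lalaɣi] and [lalag] the final segment of 'leaf' alternates: [ɣ] ~ [g].
But 'root' keeps [g] in both environments ([mɔmɔgi], [mɔmɔg]), so there is no rule changing /g/ to [ɣ] before the 1SG.POSS suffix.
The alternation reflects word-final hardening: voiced fricatives become stops word-finally. /ɣ/ is underlying.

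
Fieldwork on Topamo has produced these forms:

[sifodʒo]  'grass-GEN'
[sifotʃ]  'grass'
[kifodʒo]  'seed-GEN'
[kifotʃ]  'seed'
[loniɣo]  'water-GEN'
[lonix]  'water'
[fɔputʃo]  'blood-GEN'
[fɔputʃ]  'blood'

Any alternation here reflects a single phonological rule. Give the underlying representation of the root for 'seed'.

The stem for 'seed' ends in [dʒ] in [kifodʒo] but [tʃ] in [kifotʃ].
Compare 'blood', with invariant [tʃ] in [fɔputʃo] and [fɔputʃ]: an analysis with underlying /tʃ/ and a rule producing [dʒ] before the GEN suffix would wrongly predict alternation here too.
So /dʒ/ is underlying, and a rule of word-final obstruent devoicing — voiced obstruents become voiceless word-finally — gives [tʃ].
The underlying form of 'seed' is therefore /kifodʒ/.

/kifodʒ/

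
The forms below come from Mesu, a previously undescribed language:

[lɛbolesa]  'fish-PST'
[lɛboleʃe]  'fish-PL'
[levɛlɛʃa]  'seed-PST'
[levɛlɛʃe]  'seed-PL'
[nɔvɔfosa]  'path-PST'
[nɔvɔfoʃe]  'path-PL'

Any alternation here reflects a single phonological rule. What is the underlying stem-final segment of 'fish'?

'fish' shows [s] ~ [ʃ] at the end of the stem ([lɛbolesa] vs [lɛboleʃe]).
But 'seed' keeps [ʃ] in both environments ([levɛlɛʃa], [levɛlɛʃe]), so there is no rule changing /ʃ/ to [s] before the PST suffix.
The underlying segment must be /s/; /s/ becomes palato-alveolar [ʃ] before a front vowel, yielding [ʃ] there.

/s/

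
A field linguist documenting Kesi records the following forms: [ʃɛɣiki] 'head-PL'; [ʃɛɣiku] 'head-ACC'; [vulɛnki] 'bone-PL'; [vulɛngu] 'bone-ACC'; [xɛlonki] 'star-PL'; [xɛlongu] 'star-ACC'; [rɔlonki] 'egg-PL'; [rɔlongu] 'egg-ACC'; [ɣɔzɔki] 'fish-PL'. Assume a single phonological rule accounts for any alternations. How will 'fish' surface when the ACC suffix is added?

The ACC suffix surfaces as [-gu] and [-ku], depending on the final segment of the stem.
The PL suffix, which begins with [k], is invariant after every stem; so [k] is not altered by any rule here.
So the underlying form is /-gu/, and voiced stops become voiceless after a vowel.
After 'fish', which ends in a vowel, the suffix surfaces as [-ku], giving [ɣɔzɔku].

[ɣɔzɔku]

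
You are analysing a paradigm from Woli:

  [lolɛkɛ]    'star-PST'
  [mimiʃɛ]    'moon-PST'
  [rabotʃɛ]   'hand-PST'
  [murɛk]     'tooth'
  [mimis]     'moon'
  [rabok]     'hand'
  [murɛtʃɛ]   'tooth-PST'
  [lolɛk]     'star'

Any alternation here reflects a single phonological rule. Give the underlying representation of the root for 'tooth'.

The stem for 'tooth' ends in [k] in [murɛk] but [tʃ] in [murɛtʃɛ].
Compare 'star', with invariant [k] in [lolɛk] and [lolɛkɛ]: an analysis with underlying /k/ and a rule producing [tʃ] before the PST suffix would wrongly predict alternation here too.
Therefore /tʃ/ is basic and [k] is derived by depalatalization (palato-alveolar /tʃ/ and /ʃ/ become [k] and [s] when no front vowel follows).

/murɛtʃ/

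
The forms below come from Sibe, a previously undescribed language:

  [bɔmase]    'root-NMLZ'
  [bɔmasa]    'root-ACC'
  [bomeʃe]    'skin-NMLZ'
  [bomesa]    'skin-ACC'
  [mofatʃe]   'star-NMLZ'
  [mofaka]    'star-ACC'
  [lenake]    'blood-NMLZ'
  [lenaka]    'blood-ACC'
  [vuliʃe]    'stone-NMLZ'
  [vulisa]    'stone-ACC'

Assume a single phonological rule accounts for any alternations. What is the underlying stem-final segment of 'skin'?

The root 'skin' surfaces as [bomeʃe] and [bomesa], with a stem-final [ʃ] ~ [s] alternation.
But 'root' keeps [s] in both environments ([bɔmase], [bɔmasa]), so there is no rule changing /s/ to [ʃ] before the NMLZ suffix.
The underlying segment must be /ʃ/; palato-alveolar /tʃ/ and /ʃ/ become [k] and [s] when no front vowel follows, yielding [s] there.

/ʃ/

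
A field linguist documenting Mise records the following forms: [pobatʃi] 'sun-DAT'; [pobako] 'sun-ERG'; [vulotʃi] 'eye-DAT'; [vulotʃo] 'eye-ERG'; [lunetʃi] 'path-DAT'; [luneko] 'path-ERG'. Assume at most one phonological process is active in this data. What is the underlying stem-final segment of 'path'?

The root 'path' surfaces as [lunetʃi] and [luneko], with a stem-final [tʃ] ~ [k] alternation.
But 'eye' keeps [tʃ] in both environments ([vulotʃi], [vulotʃo]), so there is no rule changing /tʃ/ to [k] before the ERG suffix.
The alternation reflects palatalization before a front vowel: /k/ becomes palato-alveolar [tʃ] before a front vowel. /k/ is underlying.

/k/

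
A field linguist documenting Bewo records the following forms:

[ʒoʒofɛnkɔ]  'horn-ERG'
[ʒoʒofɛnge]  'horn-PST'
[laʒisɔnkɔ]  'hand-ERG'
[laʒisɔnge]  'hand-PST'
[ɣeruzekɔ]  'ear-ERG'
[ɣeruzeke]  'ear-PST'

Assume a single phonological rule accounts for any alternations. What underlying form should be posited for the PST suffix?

/-ge/

The PST suffix surfaces as [-ge] and [-ke], depending on the final segment of the stem.
The ERG suffix, which begins with [k], is invariant after every stem; so [k] is not altered by any rule here.
The PST suffix is therefore /-ge/ underlyingly, with post-vocalic devoicing: voiced stops become voiceless after a vowel.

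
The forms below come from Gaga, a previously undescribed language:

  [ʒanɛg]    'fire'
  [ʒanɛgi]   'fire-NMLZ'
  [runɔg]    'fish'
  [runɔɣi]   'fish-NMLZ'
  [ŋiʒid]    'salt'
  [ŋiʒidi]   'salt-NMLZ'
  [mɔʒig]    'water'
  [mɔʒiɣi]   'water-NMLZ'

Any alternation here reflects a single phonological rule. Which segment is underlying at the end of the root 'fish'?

/ɣ/

The stem for 'fish' ends in [g] in [runɔg] but [ɣ] in [runɔɣi].
But 'fire' keeps [g] in both environments ([ʒanɛg], [ʒanɛgi]), so there is no rule changing /g/ to [ɣ] before the NMLZ suffix.
The alternation reflects word-final hardening: voiced fricatives become stops word-finally. /ɣ/ is underlying.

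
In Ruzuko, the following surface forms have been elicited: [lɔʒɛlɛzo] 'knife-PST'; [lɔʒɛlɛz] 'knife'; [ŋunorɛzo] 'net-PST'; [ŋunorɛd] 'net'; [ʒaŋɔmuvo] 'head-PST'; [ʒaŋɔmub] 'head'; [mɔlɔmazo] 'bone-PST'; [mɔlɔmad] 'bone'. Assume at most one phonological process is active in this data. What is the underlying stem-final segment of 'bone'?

/d/

In [mɔlɔmazo] and [mɔlɔmad] the final segment of 'bone' alternates: [z] ~ [d].
The stem 'knife' ([lɔʒɛlɛzo], [lɔʒɛlɛz]) shows [z] unchanged in both environments, so [z] cannot be basic with [d] derived in isolation.
So /d/ is underlying, and a rule of intervocalic spirantization — voiced stops become fricatives between vowels — gives [z].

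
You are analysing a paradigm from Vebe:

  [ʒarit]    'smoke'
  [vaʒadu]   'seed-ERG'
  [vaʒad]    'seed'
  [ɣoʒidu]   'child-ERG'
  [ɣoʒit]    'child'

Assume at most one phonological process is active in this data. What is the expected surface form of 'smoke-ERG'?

The root 'child' surfaces as [ɣoʒidu] and [ɣoʒit], with a stem-final [d] ~ [t] alternation.
If /d/ were underlying and a rule turned it into [t] in isolation, 'seed' would also alternate; but it has [d] in both [vaʒadu] and [vaʒad].
The alternation reflects intervocalic voicing: voiceless stops become voiced between vowels. /t/ is underlying.
From [ʒarit] the stem 'smoke' is /ʒarit/; between vowels this yields [ʒaridu].

[ʒaridu]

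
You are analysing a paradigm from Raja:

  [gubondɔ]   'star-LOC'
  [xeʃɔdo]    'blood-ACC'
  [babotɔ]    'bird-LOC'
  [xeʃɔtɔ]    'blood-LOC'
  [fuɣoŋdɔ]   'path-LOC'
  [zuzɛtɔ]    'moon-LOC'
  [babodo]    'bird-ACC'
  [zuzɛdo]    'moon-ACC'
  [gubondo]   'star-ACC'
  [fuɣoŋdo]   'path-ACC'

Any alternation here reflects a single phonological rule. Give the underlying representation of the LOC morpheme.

/-tɔ/

The LOC suffix surfaces as [-dɔ] and [-tɔ], depending on the final segment of the stem.
By contrast the ACC suffix keeps its initial [d] throughout — that segment must be underlying.
So the underlying form is /-tɔ/, and voiceless stops become voiced after a nasal.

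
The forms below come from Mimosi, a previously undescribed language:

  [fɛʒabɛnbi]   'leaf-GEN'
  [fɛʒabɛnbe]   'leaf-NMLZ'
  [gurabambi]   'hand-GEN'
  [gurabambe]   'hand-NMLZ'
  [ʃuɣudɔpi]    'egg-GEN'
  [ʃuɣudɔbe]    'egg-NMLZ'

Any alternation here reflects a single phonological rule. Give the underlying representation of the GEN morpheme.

The GEN morpheme has two allomorphs, [-bi] and [-pi].
By contrast the NMLZ suffix keeps its initial [b] throughout — that segment must be underlying.
So the underlying form is /-pi/, and voiceless stops become voiced after a nasal.

/-pi/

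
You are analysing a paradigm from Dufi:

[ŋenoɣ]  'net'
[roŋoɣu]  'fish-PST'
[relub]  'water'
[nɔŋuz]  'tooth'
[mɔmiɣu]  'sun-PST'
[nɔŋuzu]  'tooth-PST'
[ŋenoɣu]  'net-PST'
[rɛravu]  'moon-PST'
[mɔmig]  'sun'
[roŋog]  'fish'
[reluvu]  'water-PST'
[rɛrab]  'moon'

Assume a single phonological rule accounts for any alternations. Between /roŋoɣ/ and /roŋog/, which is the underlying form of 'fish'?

'fish' shows [ɣ] ~ [g] at the end of the stem ([roŋoɣu] vs [roŋog]).
Compare 'net', with invariant [ɣ] in [ŋenoɣu] and [ŋenoɣ]: an analysis with underlying /ɣ/ and a rule producing [g] in isolation would wrongly predict alternation here too.
So /g/ is underlying, and a rule of intervocalic spirantization — voiced stops become fricatives between vowels — gives [ɣ].

/roŋog/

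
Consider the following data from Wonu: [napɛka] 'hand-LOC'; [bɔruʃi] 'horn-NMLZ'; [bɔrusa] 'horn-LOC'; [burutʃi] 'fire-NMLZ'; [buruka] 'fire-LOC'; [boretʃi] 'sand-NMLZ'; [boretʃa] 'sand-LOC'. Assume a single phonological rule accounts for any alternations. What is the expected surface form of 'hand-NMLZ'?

The stem for 'fire' ends in [tʃ] in [burutʃi] but [k] in [buruka].
But 'sand' keeps [tʃ] in both environments ([boretʃi], [boretʃa]), so there is no rule changing /tʃ/ to [k] before the LOC suffix.
The underlying segment must be /k/; /k/ and /s/ become palato-alveolar [tʃ] and [ʃ] before a front vowel, yielding [tʃ] there.
The one attested form of 'hand', [napɛka], shows underlying /napɛk/. Applying the same rule before a front vowel gives [napɛtʃi].

[napɛtʃi]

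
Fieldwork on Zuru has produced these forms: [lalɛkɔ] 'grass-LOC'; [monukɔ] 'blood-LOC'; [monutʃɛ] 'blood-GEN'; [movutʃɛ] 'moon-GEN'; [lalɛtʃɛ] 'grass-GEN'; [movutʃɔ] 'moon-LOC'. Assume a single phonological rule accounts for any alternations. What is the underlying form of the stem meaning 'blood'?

The stem for 'blood' ends in [tʃ] in [monutʃɛ] but [k] in [monukɔ].
If /tʃ/ were underlying and a rule turned it into [k] before the LOC suffix, 'moon' would also alternate; but it has [tʃ] in both [movutʃɛ] and [movutʃɔ].
The underlying segment must be /k/; /k/ becomes palato-alveolar [tʃ] before a front vowel, yielding [tʃ] there.
So 'blood' = /monuk/.

/monuk/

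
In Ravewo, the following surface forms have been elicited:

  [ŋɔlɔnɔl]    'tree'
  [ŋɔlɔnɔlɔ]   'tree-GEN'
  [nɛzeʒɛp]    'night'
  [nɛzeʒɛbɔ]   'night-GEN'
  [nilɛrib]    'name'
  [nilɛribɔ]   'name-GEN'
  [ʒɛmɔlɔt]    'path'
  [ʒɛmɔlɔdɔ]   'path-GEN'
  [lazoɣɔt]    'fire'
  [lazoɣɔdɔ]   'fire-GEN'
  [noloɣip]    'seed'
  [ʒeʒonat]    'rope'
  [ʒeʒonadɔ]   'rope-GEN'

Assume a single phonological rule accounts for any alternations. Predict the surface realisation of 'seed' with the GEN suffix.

The stem for 'night' ends in [p] in [nɛzeʒɛp] but [b] in [nɛzeʒɛbɔ].
Compare 'name', with invariant [b] in [nilɛrib] and [nilɛribɔ]: an analysis with underlying /b/ and a rule producing [p] in isolation would wrongly predict alternation here too.
So /p/ is underlying, and a rule of intervocalic voicing — voiceless stops become voiced between vowels — gives [b].
The one attested form of 'seed', [noloɣip], shows underlying /noloɣip/. Applying the same rule between vowels gives [noloɣibɔ].

[noloɣibɔ]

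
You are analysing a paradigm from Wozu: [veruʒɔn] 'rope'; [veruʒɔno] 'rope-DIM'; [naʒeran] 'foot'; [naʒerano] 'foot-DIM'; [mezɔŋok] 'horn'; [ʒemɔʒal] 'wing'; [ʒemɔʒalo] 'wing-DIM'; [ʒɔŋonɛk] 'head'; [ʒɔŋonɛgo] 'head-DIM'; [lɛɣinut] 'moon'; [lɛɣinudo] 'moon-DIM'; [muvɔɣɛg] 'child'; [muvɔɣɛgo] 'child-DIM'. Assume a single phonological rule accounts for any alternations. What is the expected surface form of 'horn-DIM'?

'head' shows [k] ~ [g] at the end of the stem ([ʒɔŋonɛk] vs [ʒɔŋonɛgo]).
But 'child' keeps [g] in both environments ([muvɔɣɛg], [muvɔɣɛgo]), so there is no rule changing /g/ to [k] in isolation.
The alternation reflects intervocalic voicing: voiceless stops become voiced between vowels. /k/ is underlying.
The one attested form of 'horn', [mezɔŋok], shows underlying /mezɔŋok/. Applying the same rule between vowels gives [mezɔŋogo].

[mezɔŋogo]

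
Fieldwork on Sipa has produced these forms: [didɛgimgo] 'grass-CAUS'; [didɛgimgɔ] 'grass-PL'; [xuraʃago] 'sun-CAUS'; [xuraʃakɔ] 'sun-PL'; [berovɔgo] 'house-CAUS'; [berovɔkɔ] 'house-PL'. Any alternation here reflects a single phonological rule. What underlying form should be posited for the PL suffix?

/-kɔ/

The PL morpheme has two allomorphs, [-gɔ] and [-kɔ].
The CAUS suffix, which begins with [g], is invariant after every stem; so [g] is not altered by any rule here.
So the underlying form is /-kɔ/, and voiceless stops become voiced after a nasal.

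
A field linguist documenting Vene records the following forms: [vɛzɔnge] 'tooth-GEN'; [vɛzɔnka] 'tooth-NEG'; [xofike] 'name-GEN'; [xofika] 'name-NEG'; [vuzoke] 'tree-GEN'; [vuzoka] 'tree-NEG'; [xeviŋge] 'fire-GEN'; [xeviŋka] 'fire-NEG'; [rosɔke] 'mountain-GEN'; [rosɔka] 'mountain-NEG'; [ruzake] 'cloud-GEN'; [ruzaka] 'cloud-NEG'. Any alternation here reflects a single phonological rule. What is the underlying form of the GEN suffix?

The GEN morpheme has two allomorphs, [-ge] and [-ke].
By contrast the NEG suffix keeps its initial [k] throughout — that segment must be underlying.
So the underlying form is /-ge/, and voiced stops become voiceless after a vowel.

/-ge/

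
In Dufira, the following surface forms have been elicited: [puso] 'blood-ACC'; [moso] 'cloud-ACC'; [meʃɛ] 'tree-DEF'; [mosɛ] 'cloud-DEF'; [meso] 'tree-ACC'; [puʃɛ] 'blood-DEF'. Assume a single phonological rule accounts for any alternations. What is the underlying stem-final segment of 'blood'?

The stem for 'blood' ends in [ʃ] in [puʃɛ] but [s] in [puso].
If /s/ were underlying and a rule turned it into [ʃ] before the DEF suffix, 'cloud' would also alternate; but it has [s] in both [mosɛ] and [moso].
Therefore /ʃ/ is basic and [s] is derived by depalatalization (palato-alveolar /ʃ/ becomes [s] when no front vowel follows).

/ʃ/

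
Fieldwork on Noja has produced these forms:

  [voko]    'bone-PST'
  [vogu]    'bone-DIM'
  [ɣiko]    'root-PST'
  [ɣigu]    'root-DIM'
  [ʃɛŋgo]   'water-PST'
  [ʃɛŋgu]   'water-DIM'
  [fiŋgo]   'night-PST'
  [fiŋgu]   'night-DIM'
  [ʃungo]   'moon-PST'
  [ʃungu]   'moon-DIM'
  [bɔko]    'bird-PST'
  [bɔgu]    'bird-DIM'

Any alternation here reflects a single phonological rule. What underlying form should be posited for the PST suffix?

The PST morpheme has two allomorphs, [-go] and [-ko].
The DIM suffix, which begins with [g], is invariant after every stem; so [g] is not altered by any rule here.
The PST suffix is therefore /-ko/ underlyingly, with post-nasal voicing: voiceless stops become voiced after a nasal.

/-ko/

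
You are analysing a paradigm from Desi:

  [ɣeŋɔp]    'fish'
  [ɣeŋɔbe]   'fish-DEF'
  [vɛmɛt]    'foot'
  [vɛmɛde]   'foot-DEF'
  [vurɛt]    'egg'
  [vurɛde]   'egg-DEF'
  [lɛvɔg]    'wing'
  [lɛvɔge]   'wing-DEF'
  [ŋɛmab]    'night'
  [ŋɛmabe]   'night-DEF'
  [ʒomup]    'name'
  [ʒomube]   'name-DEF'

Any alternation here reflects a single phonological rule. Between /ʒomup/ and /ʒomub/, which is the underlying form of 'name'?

/ʒomup/

'name' shows [p] ~ [b] at the end of the stem ([ʒomup] vs [ʒomube]).
The stem 'night' ([ŋɛmab], [ŋɛmabe]) shows [b] unchanged in both environments, so [b] cannot be basic with [p] derived in isolation.
The underlying segment must be /p/; voiceless stops become voiced between vowels, yielding [b] there.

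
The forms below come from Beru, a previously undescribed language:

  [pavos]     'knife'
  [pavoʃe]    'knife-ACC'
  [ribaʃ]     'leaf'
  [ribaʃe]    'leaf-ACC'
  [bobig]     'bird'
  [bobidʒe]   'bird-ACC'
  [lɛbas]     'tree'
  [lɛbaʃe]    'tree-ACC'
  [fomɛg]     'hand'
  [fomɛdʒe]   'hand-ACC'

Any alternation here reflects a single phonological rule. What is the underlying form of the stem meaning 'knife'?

The root 'knife' surfaces as [pavos] and [pavoʃe], with a stem-final [s] ~ [ʃ] alternation.
But 'leaf' keeps [ʃ] in both environments ([ribaʃ], [ribaʃe]), so there is no rule changing /ʃ/ to [s] in isolation.
The underlying segment must be /s/; /g/ and /s/ become palato-alveolar [dʒ] and [ʃ] before a front vowel, yielding [ʃ] there.

/pavos/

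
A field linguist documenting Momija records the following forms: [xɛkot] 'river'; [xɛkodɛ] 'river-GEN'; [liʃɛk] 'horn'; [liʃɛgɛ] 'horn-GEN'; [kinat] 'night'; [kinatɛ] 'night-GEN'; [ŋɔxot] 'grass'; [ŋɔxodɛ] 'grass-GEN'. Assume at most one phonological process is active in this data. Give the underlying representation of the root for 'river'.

/xɛkod/

The root 'river' surfaces as [xɛkot] and [xɛkodɛ], with a stem-final [t] ~ [d] alternation.
The stem 'night' ([kinat], [kinatɛ]) shows [t] unchanged in both environments, so [t] cannot be basic with [d] derived before the GEN suffix.
The alternation reflects word-final obstruent devoicing: voiced obstruents become voiceless word-finally. /d/ is underlying.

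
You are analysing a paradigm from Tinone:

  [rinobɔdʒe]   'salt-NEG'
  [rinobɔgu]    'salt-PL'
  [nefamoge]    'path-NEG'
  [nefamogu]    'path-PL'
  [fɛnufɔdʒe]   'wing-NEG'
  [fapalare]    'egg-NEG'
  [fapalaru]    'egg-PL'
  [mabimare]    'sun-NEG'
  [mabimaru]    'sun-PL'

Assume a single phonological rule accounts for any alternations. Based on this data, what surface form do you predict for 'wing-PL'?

The stem for 'salt' ends in [dʒ] in [rinobɔdʒe] but [g] in [rinobɔgu].
Compare 'path', with invariant [g] in [nefamoge] and [nefamogu]: an analysis with underlying /g/ and a rule producing [dʒ] before the NEG suffix would wrongly predict alternation here too.
Therefore /dʒ/ is basic and [g] is derived by depalatalization (palato-alveolar /dʒ/ becomes [g] when no front vowel follows).
The one attested form of 'wing', [fɛnufɔdʒe], shows underlying /fɛnufɔdʒ/. Applying the same rule when no front vowel follows gives [fɛnufɔgu].

[fɛnufɔgu]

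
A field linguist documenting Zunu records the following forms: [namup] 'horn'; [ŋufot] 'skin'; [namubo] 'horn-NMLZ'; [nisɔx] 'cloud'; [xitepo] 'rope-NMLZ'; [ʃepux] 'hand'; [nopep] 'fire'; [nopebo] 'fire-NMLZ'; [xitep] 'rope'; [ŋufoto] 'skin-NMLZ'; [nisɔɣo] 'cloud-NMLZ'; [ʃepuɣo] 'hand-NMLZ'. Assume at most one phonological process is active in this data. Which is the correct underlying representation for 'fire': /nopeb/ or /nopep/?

'fire' shows [b] ~ [p] at the end of the stem ([nopebo] vs [nopep]).
Compare 'rope', with invariant [p] in [xitepo] and [xitep]: an analysis with underlying /p/ and a rule producing [b] before the NMLZ suffix would wrongly predict alternation here too.
The underlying segment must be /b/; voiced obstruents become voiceless word-finally, yielding [p] there.

/nopeb/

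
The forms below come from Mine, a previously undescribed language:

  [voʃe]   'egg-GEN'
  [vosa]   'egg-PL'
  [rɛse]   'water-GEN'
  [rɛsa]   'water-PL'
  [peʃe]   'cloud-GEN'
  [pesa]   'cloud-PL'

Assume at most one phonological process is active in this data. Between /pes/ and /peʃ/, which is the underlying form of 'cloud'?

/peʃ/

In [peʃe] and [pesa] the final segment of 'cloud' alternates: [ʃ] ~ [s].
If /s/ were underlying and a rule turned it into [ʃ] before the GEN suffix, 'water' would also alternate; but it has [s] in both [rɛse] and [rɛsa].
So /ʃ/ is underlying, and a rule of depalatalization — palato-alveolar /ʃ/ becomes [s] when no front vowel follows — gives [s].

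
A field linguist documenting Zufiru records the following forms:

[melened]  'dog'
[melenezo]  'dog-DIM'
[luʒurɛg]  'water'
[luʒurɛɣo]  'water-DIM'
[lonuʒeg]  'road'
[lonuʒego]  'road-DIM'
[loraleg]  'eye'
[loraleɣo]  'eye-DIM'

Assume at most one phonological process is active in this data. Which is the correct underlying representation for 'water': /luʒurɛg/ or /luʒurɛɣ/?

/luʒurɛɣ/

The root 'water' surfaces as [luʒurɛg] and [luʒurɛɣo], with a stem-final [g] ~ [ɣ] alternation.
If /g/ were underlying and a rule turned it into [ɣ] before the DIM suffix, 'road' would also alternate; but it has [g] in both [lonuʒeg] and [lonuʒego].
So /ɣ/ is underlying, and a rule of word-final hardening — voiced fricatives become stops word-finally — gives [g].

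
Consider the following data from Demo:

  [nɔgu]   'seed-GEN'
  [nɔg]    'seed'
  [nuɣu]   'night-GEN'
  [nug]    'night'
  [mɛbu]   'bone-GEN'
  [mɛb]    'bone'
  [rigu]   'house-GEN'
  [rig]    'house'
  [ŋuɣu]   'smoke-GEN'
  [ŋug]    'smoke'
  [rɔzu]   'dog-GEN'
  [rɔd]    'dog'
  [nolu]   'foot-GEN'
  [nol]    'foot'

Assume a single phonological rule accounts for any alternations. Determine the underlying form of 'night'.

/nuɣ/

'night' shows [ɣ] ~ [g] at the end of the stem ([nuɣu] vs [nug]).
If /g/ were underlying and a rule turned it into [ɣ] before the GEN suffix, 'seed' would also alternate; but it has [g] in both [nɔgu] and [nɔg].
The underlying segment must be /ɣ/; voiced fricatives become stops word-finally, yielding [g] there.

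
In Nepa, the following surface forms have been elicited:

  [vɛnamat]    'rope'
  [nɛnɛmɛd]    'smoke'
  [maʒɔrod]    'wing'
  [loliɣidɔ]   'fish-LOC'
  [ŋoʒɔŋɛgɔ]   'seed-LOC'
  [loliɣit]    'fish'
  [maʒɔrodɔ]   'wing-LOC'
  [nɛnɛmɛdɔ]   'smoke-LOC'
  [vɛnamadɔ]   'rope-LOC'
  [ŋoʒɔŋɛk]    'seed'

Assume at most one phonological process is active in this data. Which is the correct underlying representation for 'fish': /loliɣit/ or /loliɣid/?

'fish' shows [d] ~ [t] at the end of the stem ([loliɣidɔ] vs [loliɣit]).
If /d/ were underlying and a rule turned it into [t] in isolation, 'wing' would also alternate; but it has [d] in both [maʒɔrodɔ] and [maʒɔrod].
Therefore /t/ is basic and [d] is derived by intervocalic voicing (voiceless stops become voiced between vowels).

/loliɣit/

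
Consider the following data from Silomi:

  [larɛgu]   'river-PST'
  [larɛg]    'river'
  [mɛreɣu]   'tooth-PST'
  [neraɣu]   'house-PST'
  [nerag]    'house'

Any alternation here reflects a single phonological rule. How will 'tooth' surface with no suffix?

'house' shows [g] ~ [ɣ] at the end of the stem ([nerag] vs [neraɣu]).
But 'river' keeps [g] in both environments ([larɛg], [larɛgu]), so there is no rule changing /g/ to [ɣ] before the PST suffix.
Therefore /ɣ/ is basic and [g] is derived by word-final hardening (voiced fricatives become stops word-finally).
The one attested form of 'tooth', [mɛreɣu], shows underlying /mɛreɣ/. Applying the same rule word-finally gives [mɛreg].

[mɛreg]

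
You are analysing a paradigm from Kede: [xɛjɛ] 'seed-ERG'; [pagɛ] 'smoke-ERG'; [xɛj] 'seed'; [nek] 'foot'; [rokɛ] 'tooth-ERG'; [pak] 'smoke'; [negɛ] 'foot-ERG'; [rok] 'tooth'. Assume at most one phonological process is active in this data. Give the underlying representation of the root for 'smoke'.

In [pagɛ] and [pak] the final segment of 'smoke' alternates: [g] ~ [k].
If /k/ were underlying and a rule turned it into [g] before the ERG suffix, 'tooth' would also alternate; but it has [k] in both [rokɛ] and [rok].
Therefore /g/ is basic and [k] is derived by word-final obstruent devoicing (voiced obstruents become voiceless word-finally).
So 'smoke' = /pag/.

/pag/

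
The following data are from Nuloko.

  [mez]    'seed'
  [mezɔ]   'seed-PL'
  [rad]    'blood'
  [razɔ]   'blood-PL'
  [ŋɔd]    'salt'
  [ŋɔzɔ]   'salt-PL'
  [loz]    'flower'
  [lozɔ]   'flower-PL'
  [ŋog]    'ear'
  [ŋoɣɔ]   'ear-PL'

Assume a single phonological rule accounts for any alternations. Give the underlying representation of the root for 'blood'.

In [rad] and [razɔ] the final segment of 'blood' alternates: [d] ~ [z].
But 'flower' keeps [z] in both environments ([loz], [lozɔ]), so there is no rule changing /z/ to [d] in isolation.
So /d/ is underlying, and a rule of intervocalic spirantization — voiced stops become fricatives between vowels — gives [z].

/rad/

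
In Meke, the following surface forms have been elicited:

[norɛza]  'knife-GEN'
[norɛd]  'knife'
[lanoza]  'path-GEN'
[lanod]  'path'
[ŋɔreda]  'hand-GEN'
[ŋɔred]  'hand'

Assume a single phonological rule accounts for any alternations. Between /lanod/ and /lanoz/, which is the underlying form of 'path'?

'path' shows [z] ~ [d] at the end of the stem ([lanoza] vs [lanod]).
The stem 'hand' ([ŋɔreda], [ŋɔred]) shows [d] unchanged in both environments, so [d] cannot be basic with [z] derived before the GEN suffix.
The alternation reflects word-final hardening: voiced fricatives become stops word-finally. /z/ is underlying.

/lanoz/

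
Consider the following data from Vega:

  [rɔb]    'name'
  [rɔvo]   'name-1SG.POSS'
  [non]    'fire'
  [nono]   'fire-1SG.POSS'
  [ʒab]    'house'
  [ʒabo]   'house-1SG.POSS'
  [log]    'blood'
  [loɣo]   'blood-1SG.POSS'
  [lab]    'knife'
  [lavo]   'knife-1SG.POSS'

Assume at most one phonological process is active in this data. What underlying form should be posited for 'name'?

The root 'name' surfaces as [rɔb] and [rɔvo], with a stem-final [b] ~ [v] alternation.
The stem 'house' ([ʒab], [ʒabo]) shows [b] unchanged in both environments, so [b] cannot be basic with [v] derived before the 1SG.POSS suffix.
The underlying segment must be /v/; voiced fricatives become stops word-finally, yielding [b] there.
So 'name' = /rɔv/.

/rɔv/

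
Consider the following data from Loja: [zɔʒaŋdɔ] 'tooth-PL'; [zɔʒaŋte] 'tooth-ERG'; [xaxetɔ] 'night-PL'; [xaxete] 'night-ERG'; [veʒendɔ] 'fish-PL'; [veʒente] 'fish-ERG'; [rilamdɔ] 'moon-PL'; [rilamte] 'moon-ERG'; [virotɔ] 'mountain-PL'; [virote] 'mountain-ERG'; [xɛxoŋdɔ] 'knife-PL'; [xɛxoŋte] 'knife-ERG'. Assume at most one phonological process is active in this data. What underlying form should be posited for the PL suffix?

The PL suffix surfaces as [-dɔ] and [-tɔ], depending on the final segment of the stem.
The ERG suffix, which begins with [t], is invariant after every stem; so [t] is not altered by any rule here.
So the underlying form is /-dɔ/, and voiced stops become voiceless after a vowel.

/-dɔ/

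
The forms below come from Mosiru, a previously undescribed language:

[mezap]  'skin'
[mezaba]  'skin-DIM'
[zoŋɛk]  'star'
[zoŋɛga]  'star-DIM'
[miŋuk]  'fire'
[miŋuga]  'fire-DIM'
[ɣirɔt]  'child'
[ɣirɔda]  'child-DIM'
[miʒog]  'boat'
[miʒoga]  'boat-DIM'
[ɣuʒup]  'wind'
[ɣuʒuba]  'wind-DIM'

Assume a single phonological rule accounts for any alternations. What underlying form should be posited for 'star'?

The root 'star' surfaces as [zoŋɛk] and [zoŋɛga], with a stem-final [k] ~ [g] alternation.
Compare 'boat', with invariant [g] in [miʒog] and [miʒoga]: an analysis with underlying /g/ and a rule producing [k] in isolation would wrongly predict alternation here too.
Therefore /k/ is basic and [g] is derived by intervocalic voicing (voiceless stops become voiced between vowels).
The underlying form of 'star' is therefore /zoŋɛk/.

/zoŋɛk/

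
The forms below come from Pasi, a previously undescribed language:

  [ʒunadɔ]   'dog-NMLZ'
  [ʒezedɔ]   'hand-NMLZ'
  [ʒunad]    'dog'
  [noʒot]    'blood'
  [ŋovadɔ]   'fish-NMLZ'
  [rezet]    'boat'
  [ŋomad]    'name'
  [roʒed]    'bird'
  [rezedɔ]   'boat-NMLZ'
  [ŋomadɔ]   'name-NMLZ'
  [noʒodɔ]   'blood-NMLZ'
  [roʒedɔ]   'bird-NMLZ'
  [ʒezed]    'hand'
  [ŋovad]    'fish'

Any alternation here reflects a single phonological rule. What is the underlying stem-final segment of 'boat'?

'boat' shows [t] ~ [d] at the end of the stem ([rezet] vs [rezedɔ]).
But 'hand' keeps [d] in both environments ([ʒezed], [ʒezedɔ]), so there is no rule changing /d/ to [t] in isolation.
Therefore /t/ is basic and [d] is derived by intervocalic voicing (voiceless stops become voiced between vowels).

/t/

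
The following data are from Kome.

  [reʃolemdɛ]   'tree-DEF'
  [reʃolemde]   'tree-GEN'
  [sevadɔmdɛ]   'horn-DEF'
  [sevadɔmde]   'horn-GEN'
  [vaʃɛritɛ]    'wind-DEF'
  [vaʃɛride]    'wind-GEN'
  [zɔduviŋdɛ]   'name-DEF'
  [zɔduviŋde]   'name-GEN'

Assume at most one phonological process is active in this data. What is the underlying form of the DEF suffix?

The DEF morpheme has two allomorphs, [-dɛ] and [-tɛ].
By contrast the GEN suffix keeps its initial [d] throughout — that segment must be underlying.
So the underlying form is /-tɛ/, and voiceless stops become voiced after a nasal.

/-tɛ/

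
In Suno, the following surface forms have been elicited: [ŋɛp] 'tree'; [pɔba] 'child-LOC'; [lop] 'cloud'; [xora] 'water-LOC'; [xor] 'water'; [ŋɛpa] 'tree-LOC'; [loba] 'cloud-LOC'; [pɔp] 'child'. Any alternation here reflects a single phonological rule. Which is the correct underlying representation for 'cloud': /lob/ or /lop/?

/lob/

In [lop] and [loba] the final segment of 'cloud' alternates: [p] ~ [b].
Compare 'tree', with invariant [p] in [ŋɛp] and [ŋɛpa]: an analysis with underlying /p/ and a rule producing [b] before the LOC suffix would wrongly predict alternation here too.
Therefore /b/ is basic and [p] is derived by word-final obstruent devoicing (voiced obstruents become voiceless word-finally).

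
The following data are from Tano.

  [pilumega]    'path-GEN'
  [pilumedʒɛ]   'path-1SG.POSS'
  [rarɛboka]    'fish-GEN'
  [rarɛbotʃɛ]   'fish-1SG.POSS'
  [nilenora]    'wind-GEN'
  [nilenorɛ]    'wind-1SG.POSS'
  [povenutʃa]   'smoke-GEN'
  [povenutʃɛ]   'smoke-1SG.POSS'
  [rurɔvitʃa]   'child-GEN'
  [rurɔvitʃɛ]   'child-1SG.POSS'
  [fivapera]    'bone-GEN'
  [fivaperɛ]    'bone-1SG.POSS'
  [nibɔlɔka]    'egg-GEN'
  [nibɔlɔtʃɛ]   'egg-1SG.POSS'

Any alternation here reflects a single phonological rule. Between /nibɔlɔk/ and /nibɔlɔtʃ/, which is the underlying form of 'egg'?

The root 'egg' surfaces as [nibɔlɔka] and [nibɔlɔtʃɛ], with a stem-final [k] ~ [tʃ] alternation.
Compare 'smoke', with invariant [tʃ] in [povenutʃa] and [povenutʃɛ]: an analysis with underlying /tʃ/ and a rule producing [k] before the GEN suffix would wrongly predict alternation here too.
So /k/ is underlying, and a rule of palatalization before a front vowel — /k/ and /g/ become palato-alveolar [tʃ] and [dʒ] before a front vowel — gives [tʃ].

/nibɔlɔk/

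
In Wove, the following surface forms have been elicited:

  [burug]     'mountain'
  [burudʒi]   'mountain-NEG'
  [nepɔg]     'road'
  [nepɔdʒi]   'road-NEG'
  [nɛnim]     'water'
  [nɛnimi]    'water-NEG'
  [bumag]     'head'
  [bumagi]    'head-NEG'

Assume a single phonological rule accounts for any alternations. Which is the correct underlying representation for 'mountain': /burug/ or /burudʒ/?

/burudʒ/

'mountain' shows [g] ~ [dʒ] at the end of the stem ([burug] vs [burudʒi]).
If /g/ were underlying and a rule turned it into [dʒ] before the NEG suffix, 'head' would also alternate; but it has [g] in both [bumag] and [bumagi].
Therefore /dʒ/ is basic and [g] is derived by depalatalization (palato-alveolar /dʒ/ becomes [g] when no front vowel follows).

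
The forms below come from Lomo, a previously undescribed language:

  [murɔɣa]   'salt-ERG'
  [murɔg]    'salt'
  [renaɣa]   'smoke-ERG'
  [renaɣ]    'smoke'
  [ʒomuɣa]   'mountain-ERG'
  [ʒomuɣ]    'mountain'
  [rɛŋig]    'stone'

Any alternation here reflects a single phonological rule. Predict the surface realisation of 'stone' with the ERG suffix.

The stem for 'salt' ends in [ɣ] in [murɔɣa] but [g] in [murɔg].
The stem 'smoke' ([renaɣa], [renaɣ]) shows [ɣ] unchanged in both environments, so [ɣ] cannot be basic with [g] derived in isolation.
So /g/ is underlying, and a rule of intervocalic spirantization — voiced stops become fricatives between vowels — gives [ɣ].
The one attested form of 'stone', [rɛŋig], shows underlying /rɛŋig/. Applying the same rule between vowels gives [rɛŋiɣa].

[rɛŋiɣa]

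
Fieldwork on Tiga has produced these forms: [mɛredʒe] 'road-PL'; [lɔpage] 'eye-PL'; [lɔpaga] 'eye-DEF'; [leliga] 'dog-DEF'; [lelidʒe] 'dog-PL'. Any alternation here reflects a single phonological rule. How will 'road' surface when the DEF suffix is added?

In [leliga] and [lelidʒe] the final segment of 'dog' alternates: [g] ~ [dʒ].
If /g/ were underlying and a rule turned it into [dʒ] before the PL suffix, 'eye' would also alternate; but it has [g] in both [lɔpaga] and [lɔpage].
Therefore /dʒ/ is basic and [g] is derived by depalatalization (palato-alveolar /dʒ/ becomes [g] when no front vowel follows).
The one attested form of 'road', [mɛredʒe], shows underlying /mɛredʒ/. Applying the same rule when no front vowel follows gives [mɛrega].

[mɛrega]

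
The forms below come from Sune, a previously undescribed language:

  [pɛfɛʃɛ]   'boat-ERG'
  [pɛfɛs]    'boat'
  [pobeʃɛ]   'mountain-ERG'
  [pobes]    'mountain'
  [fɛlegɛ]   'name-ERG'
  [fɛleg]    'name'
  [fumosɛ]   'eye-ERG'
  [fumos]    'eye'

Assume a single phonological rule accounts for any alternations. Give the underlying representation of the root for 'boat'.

The stem for 'boat' ends in [ʃ] in [pɛfɛʃɛ] but [s] in [pɛfɛs].
Compare 'eye', with invariant [s] in [fumosɛ] and [fumos]: an analysis with underlying /s/ and a rule producing [ʃ] before the ERG suffix would wrongly predict alternation here too.
So /ʃ/ is underlying, and a rule of depalatalization — palato-alveolar /ʃ/ becomes [s] when no front vowel follows — gives [s].
Hence 'boat' is /pɛfɛʃ/ underlyingly.

/pɛfɛʃ/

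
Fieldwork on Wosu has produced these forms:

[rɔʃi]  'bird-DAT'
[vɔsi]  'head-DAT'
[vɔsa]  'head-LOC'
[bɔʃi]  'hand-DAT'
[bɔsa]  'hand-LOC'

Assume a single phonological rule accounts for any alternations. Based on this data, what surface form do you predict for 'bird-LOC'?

'hand' shows [ʃ] ~ [s] at the end of the stem ([bɔʃi] vs [bɔsa]).
The stem 'head' ([vɔsi], [vɔsa]) shows [s] unchanged in both environments, so [s] cannot be basic with [ʃ] derived before the DAT suffix.
The underlying segment must be /ʃ/; palato-alveolar /ʃ/ becomes [s] when no front vowel follows, yielding [s] there.
The one attested form of 'bird', [rɔʃi], shows underlying /rɔʃ/. Applying the same rule when no front vowel follows gives [rɔsa].

[rɔsa]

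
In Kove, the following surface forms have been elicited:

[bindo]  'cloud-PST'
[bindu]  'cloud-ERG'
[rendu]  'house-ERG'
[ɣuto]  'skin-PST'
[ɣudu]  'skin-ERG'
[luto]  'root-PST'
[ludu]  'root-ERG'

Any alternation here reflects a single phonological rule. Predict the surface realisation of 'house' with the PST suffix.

[rendo]

The PST morpheme has two allomorphs, [-do] and [-to].
The ERG suffix, which begins with [d], is invariant after every stem; so [d] is not altered by any rule here.
So the underlying form is /-to/, and voiceless stops become voiced after a nasal.
After 'house', which ends in a nasal, the suffix surfaces as [-do], giving [rendo].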